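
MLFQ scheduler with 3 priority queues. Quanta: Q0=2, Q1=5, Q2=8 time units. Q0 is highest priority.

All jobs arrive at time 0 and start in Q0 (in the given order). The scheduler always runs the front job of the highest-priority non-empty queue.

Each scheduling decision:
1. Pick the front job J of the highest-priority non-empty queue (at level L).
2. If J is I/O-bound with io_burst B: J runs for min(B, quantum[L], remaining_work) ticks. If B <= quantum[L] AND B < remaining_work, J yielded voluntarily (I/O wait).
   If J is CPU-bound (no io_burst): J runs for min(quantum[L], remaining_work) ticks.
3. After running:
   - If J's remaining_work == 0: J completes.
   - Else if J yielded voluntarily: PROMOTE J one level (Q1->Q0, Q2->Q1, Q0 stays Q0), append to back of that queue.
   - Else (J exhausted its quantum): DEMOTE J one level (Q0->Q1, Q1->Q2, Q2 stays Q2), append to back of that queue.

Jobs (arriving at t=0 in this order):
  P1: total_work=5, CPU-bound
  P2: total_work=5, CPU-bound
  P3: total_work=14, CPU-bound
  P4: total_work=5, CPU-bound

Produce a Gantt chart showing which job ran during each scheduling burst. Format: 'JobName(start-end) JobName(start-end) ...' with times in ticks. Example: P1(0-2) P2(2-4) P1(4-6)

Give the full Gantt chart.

Answer: P1(0-2) P2(2-4) P3(4-6) P4(6-8) P1(8-11) P2(11-14) P3(14-19) P4(19-22) P3(22-29)

Derivation:
t=0-2: P1@Q0 runs 2, rem=3, quantum used, demote→Q1. Q0=[P2,P3,P4] Q1=[P1] Q2=[]
t=2-4: P2@Q0 runs 2, rem=3, quantum used, demote→Q1. Q0=[P3,P4] Q1=[P1,P2] Q2=[]
t=4-6: P3@Q0 runs 2, rem=12, quantum used, demote→Q1. Q0=[P4] Q1=[P1,P2,P3] Q2=[]
t=6-8: P4@Q0 runs 2, rem=3, quantum used, demote→Q1. Q0=[] Q1=[P1,P2,P3,P4] Q2=[]
t=8-11: P1@Q1 runs 3, rem=0, completes. Q0=[] Q1=[P2,P3,P4] Q2=[]
t=11-14: P2@Q1 runs 3, rem=0, completes. Q0=[] Q1=[P3,P4] Q2=[]
t=14-19: P3@Q1 runs 5, rem=7, quantum used, demote→Q2. Q0=[] Q1=[P4] Q2=[P3]
t=19-22: P4@Q1 runs 3, rem=0, completes. Q0=[] Q1=[] Q2=[P3]
t=22-29: P3@Q2 runs 7, rem=0, completes. Q0=[] Q1=[] Q2=[]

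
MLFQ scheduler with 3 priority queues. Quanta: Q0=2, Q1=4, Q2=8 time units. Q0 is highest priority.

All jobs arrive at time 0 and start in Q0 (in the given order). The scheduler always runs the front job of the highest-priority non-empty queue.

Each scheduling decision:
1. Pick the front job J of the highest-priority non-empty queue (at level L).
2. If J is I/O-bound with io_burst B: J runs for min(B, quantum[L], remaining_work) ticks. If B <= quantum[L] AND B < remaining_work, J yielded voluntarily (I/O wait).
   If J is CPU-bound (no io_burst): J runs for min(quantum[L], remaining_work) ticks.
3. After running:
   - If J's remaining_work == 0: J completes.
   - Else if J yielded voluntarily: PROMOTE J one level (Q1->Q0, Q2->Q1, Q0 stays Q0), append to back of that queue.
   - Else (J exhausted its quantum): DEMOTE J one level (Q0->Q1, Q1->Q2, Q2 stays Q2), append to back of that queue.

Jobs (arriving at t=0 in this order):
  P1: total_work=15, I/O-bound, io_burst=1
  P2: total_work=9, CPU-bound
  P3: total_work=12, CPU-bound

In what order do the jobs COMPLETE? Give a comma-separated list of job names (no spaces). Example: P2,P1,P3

t=0-1: P1@Q0 runs 1, rem=14, I/O yield, promote→Q0. Q0=[P2,P3,P1] Q1=[] Q2=[]
t=1-3: P2@Q0 runs 2, rem=7, quantum used, demote→Q1. Q0=[P3,P1] Q1=[P2] Q2=[]
t=3-5: P3@Q0 runs 2, rem=10, quantum used, demote→Q1. Q0=[P1] Q1=[P2,P3] Q2=[]
t=5-6: P1@Q0 runs 1, rem=13, I/O yield, promote→Q0. Q0=[P1] Q1=[P2,P3] Q2=[]
t=6-7: P1@Q0 runs 1, rem=12, I/O yield, promote→Q0. Q0=[P1] Q1=[P2,P3] Q2=[]
t=7-8: P1@Q0 runs 1, rem=11, I/O yield, promote→Q0. Q0=[P1] Q1=[P2,P3] Q2=[]
t=8-9: P1@Q0 runs 1, rem=10, I/O yield, promote→Q0. Q0=[P1] Q1=[P2,P3] Q2=[]
t=9-10: P1@Q0 runs 1, rem=9, I/O yield, promote→Q0. Q0=[P1] Q1=[P2,P3] Q2=[]
t=10-11: P1@Q0 runs 1, rem=8, I/O yield, promote→Q0. Q0=[P1] Q1=[P2,P3] Q2=[]
t=11-12: P1@Q0 runs 1, rem=7, I/O yield, promote→Q0. Q0=[P1] Q1=[P2,P3] Q2=[]
t=12-13: P1@Q0 runs 1, rem=6, I/O yield, promote→Q0. Q0=[P1] Q1=[P2,P3] Q2=[]
t=13-14: P1@Q0 runs 1, rem=5, I/O yield, promote→Q0. Q0=[P1] Q1=[P2,P3] Q2=[]
t=14-15: P1@Q0 runs 1, rem=4, I/O yield, promote→Q0. Q0=[P1] Q1=[P2,P3] Q2=[]
t=15-16: P1@Q0 runs 1, rem=3, I/O yield, promote→Q0. Q0=[P1] Q1=[P2,P3] Q2=[]
t=16-17: P1@Q0 runs 1, rem=2, I/O yield, promote→Q0. Q0=[P1] Q1=[P2,P3] Q2=[]
t=17-18: P1@Q0 runs 1, rem=1, I/O yield, promote→Q0. Q0=[P1] Q1=[P2,P3] Q2=[]
t=18-19: P1@Q0 runs 1, rem=0, completes. Q0=[] Q1=[P2,P3] Q2=[]
t=19-23: P2@Q1 runs 4, rem=3, quantum used, demote→Q2. Q0=[] Q1=[P3] Q2=[P2]
t=23-27: P3@Q1 runs 4, rem=6, quantum used, demote→Q2. Q0=[] Q1=[] Q2=[P2,P3]
t=27-30: P2@Q2 runs 3, rem=0, completes. Q0=[] Q1=[] Q2=[P3]
t=30-36: P3@Q2 runs 6, rem=0, completes. Q0=[] Q1=[] Q2=[]

Answer: P1,P2,P3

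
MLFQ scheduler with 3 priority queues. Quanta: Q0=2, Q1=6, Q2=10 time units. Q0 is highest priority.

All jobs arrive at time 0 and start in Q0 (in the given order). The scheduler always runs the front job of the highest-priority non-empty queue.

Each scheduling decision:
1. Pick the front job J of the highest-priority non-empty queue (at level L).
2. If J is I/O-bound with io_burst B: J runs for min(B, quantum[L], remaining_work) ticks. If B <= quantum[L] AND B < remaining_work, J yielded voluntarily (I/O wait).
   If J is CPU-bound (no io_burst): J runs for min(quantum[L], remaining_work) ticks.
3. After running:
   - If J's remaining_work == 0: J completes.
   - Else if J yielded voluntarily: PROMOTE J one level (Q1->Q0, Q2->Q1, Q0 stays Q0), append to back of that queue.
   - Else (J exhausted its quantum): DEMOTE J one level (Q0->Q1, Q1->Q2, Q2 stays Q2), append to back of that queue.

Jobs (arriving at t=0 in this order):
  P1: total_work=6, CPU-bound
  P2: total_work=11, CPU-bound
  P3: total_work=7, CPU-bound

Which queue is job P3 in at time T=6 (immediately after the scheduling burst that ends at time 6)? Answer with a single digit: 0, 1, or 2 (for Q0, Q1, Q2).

t=0-2: P1@Q0 runs 2, rem=4, quantum used, demote→Q1. Q0=[P2,P3] Q1=[P1] Q2=[]
t=2-4: P2@Q0 runs 2, rem=9, quantum used, demote→Q1. Q0=[P3] Q1=[P1,P2] Q2=[]
t=4-6: P3@Q0 runs 2, rem=5, quantum used, demote→Q1. Q0=[] Q1=[P1,P2,P3] Q2=[]
t=6-10: P1@Q1 runs 4, rem=0, completes. Q0=[] Q1=[P2,P3] Q2=[]
t=10-16: P2@Q1 runs 6, rem=3, quantum used, demote→Q2. Q0=[] Q1=[P3] Q2=[P2]
t=16-21: P3@Q1 runs 5, rem=0, completes. Q0=[] Q1=[] Q2=[P2]
t=21-24: P2@Q2 runs 3, rem=0, completes. Q0=[] Q1=[] Q2=[]

Answer: 1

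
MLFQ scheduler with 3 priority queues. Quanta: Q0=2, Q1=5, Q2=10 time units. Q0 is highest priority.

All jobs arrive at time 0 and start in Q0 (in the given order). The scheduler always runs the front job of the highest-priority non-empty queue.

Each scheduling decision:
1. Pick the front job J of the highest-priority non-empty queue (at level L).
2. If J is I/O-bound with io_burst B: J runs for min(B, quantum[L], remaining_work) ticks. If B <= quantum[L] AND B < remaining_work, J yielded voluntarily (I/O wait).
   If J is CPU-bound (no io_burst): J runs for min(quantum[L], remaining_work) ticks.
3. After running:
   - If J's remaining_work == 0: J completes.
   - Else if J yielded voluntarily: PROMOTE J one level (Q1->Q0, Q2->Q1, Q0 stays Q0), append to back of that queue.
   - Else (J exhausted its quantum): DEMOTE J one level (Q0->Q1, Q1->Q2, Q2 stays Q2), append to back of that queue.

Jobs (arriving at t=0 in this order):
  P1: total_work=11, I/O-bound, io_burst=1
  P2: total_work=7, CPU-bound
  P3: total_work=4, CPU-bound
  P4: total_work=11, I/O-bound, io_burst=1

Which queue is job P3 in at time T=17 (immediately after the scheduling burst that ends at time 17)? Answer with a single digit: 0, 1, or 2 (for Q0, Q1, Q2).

t=0-1: P1@Q0 runs 1, rem=10, I/O yield, promote→Q0. Q0=[P2,P3,P4,P1] Q1=[] Q2=[]
t=1-3: P2@Q0 runs 2, rem=5, quantum used, demote→Q1. Q0=[P3,P4,P1] Q1=[P2] Q2=[]
t=3-5: P3@Q0 runs 2, rem=2, quantum used, demote→Q1. Q0=[P4,P1] Q1=[P2,P3] Q2=[]
t=5-6: P4@Q0 runs 1, rem=10, I/O yield, promote→Q0. Q0=[P1,P4] Q1=[P2,P3] Q2=[]
t=6-7: P1@Q0 runs 1, rem=9, I/O yield, promote→Q0. Q0=[P4,P1] Q1=[P2,P3] Q2=[]
t=7-8: P4@Q0 runs 1, rem=9, I/O yield, promote→Q0. Q0=[P1,P4] Q1=[P2,P3] Q2=[]
t=8-9: P1@Q0 runs 1, rem=8, I/O yield, promote→Q0. Q0=[P4,P1] Q1=[P2,P3] Q2=[]
t=9-10: P4@Q0 runs 1, rem=8, I/O yield, promote→Q0. Q0=[P1,P4] Q1=[P2,P3] Q2=[]
t=10-11: P1@Q0 runs 1, rem=7, I/O yield, promote→Q0. Q0=[P4,P1] Q1=[P2,P3] Q2=[]
t=11-12: P4@Q0 runs 1, rem=7, I/O yield, promote→Q0. Q0=[P1,P4] Q1=[P2,P3] Q2=[]
t=12-13: P1@Q0 runs 1, rem=6, I/O yield, promote→Q0. Q0=[P4,P1] Q1=[P2,P3] Q2=[]
t=13-14: P4@Q0 runs 1, rem=6, I/O yield, promote→Q0. Q0=[P1,P4] Q1=[P2,P3] Q2=[]
t=14-15: P1@Q0 runs 1, rem=5, I/O yield, promote→Q0. Q0=[P4,P1] Q1=[P2,P3] Q2=[]
t=15-16: P4@Q0 runs 1, rem=5, I/O yield, promote→Q0. Q0=[P1,P4] Q1=[P2,P3] Q2=[]
t=16-17: P1@Q0 runs 1, rem=4, I/O yield, promote→Q0. Q0=[P4,P1] Q1=[P2,P3] Q2=[]
t=17-18: P4@Q0 runs 1, rem=4, I/O yield, promote→Q0. Q0=[P1,P4] Q1=[P2,P3] Q2=[]
t=18-19: P1@Q0 runs 1, rem=3, I/O yield, promote→Q0. Q0=[P4,P1] Q1=[P2,P3] Q2=[]
t=19-20: P4@Q0 runs 1, rem=3, I/O yield, promote→Q0. Q0=[P1,P4] Q1=[P2,P3] Q2=[]
t=20-21: P1@Q0 runs 1, rem=2, I/O yield, promote→Q0. Q0=[P4,P1] Q1=[P2,P3] Q2=[]
t=21-22: P4@Q0 runs 1, rem=2, I/O yield, promote→Q0. Q0=[P1,P4] Q1=[P2,P3] Q2=[]
t=22-23: P1@Q0 runs 1, rem=1, I/O yield, promote→Q0. Q0=[P4,P1] Q1=[P2,P3] Q2=[]
t=23-24: P4@Q0 runs 1, rem=1, I/O yield, promote→Q0. Q0=[P1,P4] Q1=[P2,P3] Q2=[]
t=24-25: P1@Q0 runs 1, rem=0, completes. Q0=[P4] Q1=[P2,P3] Q2=[]
t=25-26: P4@Q0 runs 1, rem=0, completes. Q0=[] Q1=[P2,P3] Q2=[]
t=26-31: P2@Q1 runs 5, rem=0, completes. Q0=[] Q1=[P3] Q2=[]
t=31-33: P3@Q1 runs 2, rem=0, completes. Q0=[] Q1=[] Q2=[]

Answer: 1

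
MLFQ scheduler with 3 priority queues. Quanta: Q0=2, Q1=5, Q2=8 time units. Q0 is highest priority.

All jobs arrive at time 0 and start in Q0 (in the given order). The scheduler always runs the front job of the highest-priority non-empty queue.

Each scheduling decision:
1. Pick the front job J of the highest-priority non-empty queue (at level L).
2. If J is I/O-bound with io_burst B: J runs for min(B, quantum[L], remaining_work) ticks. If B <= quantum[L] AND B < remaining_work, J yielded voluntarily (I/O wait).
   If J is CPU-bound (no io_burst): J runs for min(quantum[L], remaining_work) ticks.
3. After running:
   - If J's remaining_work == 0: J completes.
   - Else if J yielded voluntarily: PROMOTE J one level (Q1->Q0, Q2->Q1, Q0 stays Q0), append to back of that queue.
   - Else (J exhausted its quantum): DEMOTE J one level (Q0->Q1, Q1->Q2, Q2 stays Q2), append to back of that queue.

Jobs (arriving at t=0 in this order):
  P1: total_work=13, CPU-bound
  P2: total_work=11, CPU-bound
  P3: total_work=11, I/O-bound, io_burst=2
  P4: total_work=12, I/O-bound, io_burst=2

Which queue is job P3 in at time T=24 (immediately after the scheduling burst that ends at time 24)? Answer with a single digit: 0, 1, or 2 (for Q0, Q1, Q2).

Answer: 0

Derivation:
t=0-2: P1@Q0 runs 2, rem=11, quantum used, demote→Q1. Q0=[P2,P3,P4] Q1=[P1] Q2=[]
t=2-4: P2@Q0 runs 2, rem=9, quantum used, demote→Q1. Q0=[P3,P4] Q1=[P1,P2] Q2=[]
t=4-6: P3@Q0 runs 2, rem=9, I/O yield, promote→Q0. Q0=[P4,P3] Q1=[P1,P2] Q2=[]
t=6-8: P4@Q0 runs 2, rem=10, I/O yield, promote→Q0. Q0=[P3,P4] Q1=[P1,P2] Q2=[]
t=8-10: P3@Q0 runs 2, rem=7, I/O yield, promote→Q0. Q0=[P4,P3] Q1=[P1,P2] Q2=[]
t=10-12: P4@Q0 runs 2, rem=8, I/O yield, promote→Q0. Q0=[P3,P4] Q1=[P1,P2] Q2=[]
t=12-14: P3@Q0 runs 2, rem=5, I/O yield, promote→Q0. Q0=[P4,P3] Q1=[P1,P2] Q2=[]
t=14-16: P4@Q0 runs 2, rem=6, I/O yield, promote→Q0. Q0=[P3,P4] Q1=[P1,P2] Q2=[]
t=16-18: P3@Q0 runs 2, rem=3, I/O yield, promote→Q0. Q0=[P4,P3] Q1=[P1,P2] Q2=[]
t=18-20: P4@Q0 runs 2, rem=4, I/O yield, promote→Q0. Q0=[P3,P4] Q1=[P1,P2] Q2=[]
t=20-22: P3@Q0 runs 2, rem=1, I/O yield, promote→Q0. Q0=[P4,P3] Q1=[P1,P2] Q2=[]
t=22-24: P4@Q0 runs 2, rem=2, I/O yield, promote→Q0. Q0=[P3,P4] Q1=[P1,P2] Q2=[]
t=24-25: P3@Q0 runs 1, rem=0, completes. Q0=[P4] Q1=[P1,P2] Q2=[]
t=25-27: P4@Q0 runs 2, rem=0, completes. Q0=[] Q1=[P1,P2] Q2=[]
t=27-32: P1@Q1 runs 5, rem=6, quantum used, demote→Q2. Q0=[] Q1=[P2] Q2=[P1]
t=32-37: P2@Q1 runs 5, rem=4, quantum used, demote→Q2. Q0=[] Q1=[] Q2=[P1,P2]
t=37-43: P1@Q2 runs 6, rem=0, completes. Q0=[] Q1=[] Q2=[P2]
t=43-47: P2@Q2 runs 4, rem=0, completes. Q0=[] Q1=[] Q2=[]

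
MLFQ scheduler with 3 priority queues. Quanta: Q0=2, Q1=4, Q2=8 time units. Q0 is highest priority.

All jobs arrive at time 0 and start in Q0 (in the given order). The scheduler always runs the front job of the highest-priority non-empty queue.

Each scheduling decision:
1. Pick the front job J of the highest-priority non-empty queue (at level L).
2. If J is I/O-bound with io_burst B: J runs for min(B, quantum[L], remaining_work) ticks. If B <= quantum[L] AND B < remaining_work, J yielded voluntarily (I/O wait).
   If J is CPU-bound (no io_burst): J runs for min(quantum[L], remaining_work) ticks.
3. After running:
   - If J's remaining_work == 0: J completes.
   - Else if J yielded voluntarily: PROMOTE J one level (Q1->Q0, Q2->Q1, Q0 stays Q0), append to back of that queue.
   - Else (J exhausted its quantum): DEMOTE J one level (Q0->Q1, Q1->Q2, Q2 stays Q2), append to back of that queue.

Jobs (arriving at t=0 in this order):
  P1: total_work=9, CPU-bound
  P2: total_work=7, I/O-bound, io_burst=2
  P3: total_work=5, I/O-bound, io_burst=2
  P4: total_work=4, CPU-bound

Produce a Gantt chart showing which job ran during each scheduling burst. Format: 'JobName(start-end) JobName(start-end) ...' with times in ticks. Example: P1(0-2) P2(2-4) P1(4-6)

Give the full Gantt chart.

Answer: P1(0-2) P2(2-4) P3(4-6) P4(6-8) P2(8-10) P3(10-12) P2(12-14) P3(14-15) P2(15-16) P1(16-20) P4(20-22) P1(22-25)

Derivation:
t=0-2: P1@Q0 runs 2, rem=7, quantum used, demote→Q1. Q0=[P2,P3,P4] Q1=[P1] Q2=[]
t=2-4: P2@Q0 runs 2, rem=5, I/O yield, promote→Q0. Q0=[P3,P4,P2] Q1=[P1] Q2=[]
t=4-6: P3@Q0 runs 2, rem=3, I/O yield, promote→Q0. Q0=[P4,P2,P3] Q1=[P1] Q2=[]
t=6-8: P4@Q0 runs 2, rem=2, quantum used, demote→Q1. Q0=[P2,P3] Q1=[P1,P4] Q2=[]
t=8-10: P2@Q0 runs 2, rem=3, I/O yield, promote→Q0. Q0=[P3,P2] Q1=[P1,P4] Q2=[]
t=10-12: P3@Q0 runs 2, rem=1, I/O yield, promote→Q0. Q0=[P2,P3] Q1=[P1,P4] Q2=[]
t=12-14: P2@Q0 runs 2, rem=1, I/O yield, promote→Q0. Q0=[P3,P2] Q1=[P1,P4] Q2=[]
t=14-15: P3@Q0 runs 1, rem=0, completes. Q0=[P2] Q1=[P1,P4] Q2=[]
t=15-16: P2@Q0 runs 1, rem=0, completes. Q0=[] Q1=[P1,P4] Q2=[]
t=16-20: P1@Q1 runs 4, rem=3, quantum used, demote→Q2. Q0=[] Q1=[P4] Q2=[P1]
t=20-22: P4@Q1 runs 2, rem=0, completes. Q0=[] Q1=[] Q2=[P1]
t=22-25: P1@Q2 runs 3, rem=0, completes. Q0=[] Q1=[] Q2=[]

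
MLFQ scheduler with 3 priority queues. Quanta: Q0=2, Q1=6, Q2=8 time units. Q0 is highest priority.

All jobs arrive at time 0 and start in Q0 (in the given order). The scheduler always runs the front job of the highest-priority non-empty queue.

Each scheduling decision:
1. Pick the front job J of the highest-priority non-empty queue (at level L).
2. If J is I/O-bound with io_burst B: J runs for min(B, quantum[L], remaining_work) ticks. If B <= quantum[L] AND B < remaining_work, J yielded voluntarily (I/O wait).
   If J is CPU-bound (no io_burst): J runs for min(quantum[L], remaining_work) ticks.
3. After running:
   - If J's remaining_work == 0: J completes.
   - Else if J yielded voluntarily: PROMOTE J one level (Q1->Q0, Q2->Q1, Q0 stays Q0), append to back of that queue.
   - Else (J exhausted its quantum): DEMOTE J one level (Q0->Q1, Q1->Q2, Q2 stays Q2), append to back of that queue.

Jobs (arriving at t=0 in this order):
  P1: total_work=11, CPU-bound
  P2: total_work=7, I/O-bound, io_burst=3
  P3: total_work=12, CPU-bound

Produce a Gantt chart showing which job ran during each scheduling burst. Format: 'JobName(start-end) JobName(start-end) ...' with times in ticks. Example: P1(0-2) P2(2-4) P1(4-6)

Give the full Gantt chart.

t=0-2: P1@Q0 runs 2, rem=9, quantum used, demote→Q1. Q0=[P2,P3] Q1=[P1] Q2=[]
t=2-4: P2@Q0 runs 2, rem=5, quantum used, demote→Q1. Q0=[P3] Q1=[P1,P2] Q2=[]
t=4-6: P3@Q0 runs 2, rem=10, quantum used, demote→Q1. Q0=[] Q1=[P1,P2,P3] Q2=[]
t=6-12: P1@Q1 runs 6, rem=3, quantum used, demote→Q2. Q0=[] Q1=[P2,P3] Q2=[P1]
t=12-15: P2@Q1 runs 3, rem=2, I/O yield, promote→Q0. Q0=[P2] Q1=[P3] Q2=[P1]
t=15-17: P2@Q0 runs 2, rem=0, completes. Q0=[] Q1=[P3] Q2=[P1]
t=17-23: P3@Q1 runs 6, rem=4, quantum used, demote→Q2. Q0=[] Q1=[] Q2=[P1,P3]
t=23-26: P1@Q2 runs 3, rem=0, completes. Q0=[] Q1=[] Q2=[P3]
t=26-30: P3@Q2 runs 4, rem=0, completes. Q0=[] Q1=[] Q2=[]

Answer: P1(0-2) P2(2-4) P3(4-6) P1(6-12) P2(12-15) P2(15-17) P3(17-23) P1(23-26) P3(26-30)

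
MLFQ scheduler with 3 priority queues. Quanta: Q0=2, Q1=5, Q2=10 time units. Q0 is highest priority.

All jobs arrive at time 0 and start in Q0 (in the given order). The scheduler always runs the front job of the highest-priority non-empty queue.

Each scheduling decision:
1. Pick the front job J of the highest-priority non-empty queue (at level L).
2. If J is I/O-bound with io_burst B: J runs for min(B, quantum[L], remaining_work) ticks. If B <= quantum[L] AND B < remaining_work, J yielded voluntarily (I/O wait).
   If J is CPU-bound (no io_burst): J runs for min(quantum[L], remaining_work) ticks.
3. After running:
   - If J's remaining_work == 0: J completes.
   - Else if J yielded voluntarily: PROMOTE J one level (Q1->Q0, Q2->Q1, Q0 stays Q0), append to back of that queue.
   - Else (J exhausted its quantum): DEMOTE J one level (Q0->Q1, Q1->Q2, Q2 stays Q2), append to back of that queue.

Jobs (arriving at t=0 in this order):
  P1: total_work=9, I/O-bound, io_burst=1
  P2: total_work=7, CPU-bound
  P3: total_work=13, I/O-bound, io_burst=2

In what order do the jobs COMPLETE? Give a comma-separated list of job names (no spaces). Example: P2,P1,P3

Answer: P3,P1,P2

Derivation:
t=0-1: P1@Q0 runs 1, rem=8, I/O yield, promote→Q0. Q0=[P2,P3,P1] Q1=[] Q2=[]
t=1-3: P2@Q0 runs 2, rem=5, quantum used, demote→Q1. Q0=[P3,P1] Q1=[P2] Q2=[]
t=3-5: P3@Q0 runs 2, rem=11, I/O yield, promote→Q0. Q0=[P1,P3] Q1=[P2] Q2=[]
t=5-6: P1@Q0 runs 1, rem=7, I/O yield, promote→Q0. Q0=[P3,P1] Q1=[P2] Q2=[]
t=6-8: P3@Q0 runs 2, rem=9, I/O yield, promote→Q0. Q0=[P1,P3] Q1=[P2] Q2=[]
t=8-9: P1@Q0 runs 1, rem=6, I/O yield, promote→Q0. Q0=[P3,P1] Q1=[P2] Q2=[]
t=9-11: P3@Q0 runs 2, rem=7, I/O yield, promote→Q0. Q0=[P1,P3] Q1=[P2] Q2=[]
t=11-12: P1@Q0 runs 1, rem=5, I/O yield, promote→Q0. Q0=[P3,P1] Q1=[P2] Q2=[]
t=12-14: P3@Q0 runs 2, rem=5, I/O yield, promote→Q0. Q0=[P1,P3] Q1=[P2] Q2=[]
t=14-15: P1@Q0 runs 1, rem=4, I/O yield, promote→Q0. Q0=[P3,P1] Q1=[P2] Q2=[]
t=15-17: P3@Q0 runs 2, rem=3, I/O yield, promote→Q0. Q0=[P1,P3] Q1=[P2] Q2=[]
t=17-18: P1@Q0 runs 1, rem=3, I/O yield, promote→Q0. Q0=[P3,P1] Q1=[P2] Q2=[]
t=18-20: P3@Q0 runs 2, rem=1, I/O yield, promote→Q0. Q0=[P1,P3] Q1=[P2] Q2=[]
t=20-21: P1@Q0 runs 1, rem=2, I/O yield, promote→Q0. Q0=[P3,P1] Q1=[P2] Q2=[]
t=21-22: P3@Q0 runs 1, rem=0, completes. Q0=[P1] Q1=[P2] Q2=[]
t=22-23: P1@Q0 runs 1, rem=1, I/O yield, promote→Q0. Q0=[P1] Q1=[P2] Q2=[]
t=23-24: P1@Q0 runs 1, rem=0, completes. Q0=[] Q1=[P2] Q2=[]
t=24-29: P2@Q1 runs 5, rem=0, completes. Q0=[] Q1=[] Q2=[]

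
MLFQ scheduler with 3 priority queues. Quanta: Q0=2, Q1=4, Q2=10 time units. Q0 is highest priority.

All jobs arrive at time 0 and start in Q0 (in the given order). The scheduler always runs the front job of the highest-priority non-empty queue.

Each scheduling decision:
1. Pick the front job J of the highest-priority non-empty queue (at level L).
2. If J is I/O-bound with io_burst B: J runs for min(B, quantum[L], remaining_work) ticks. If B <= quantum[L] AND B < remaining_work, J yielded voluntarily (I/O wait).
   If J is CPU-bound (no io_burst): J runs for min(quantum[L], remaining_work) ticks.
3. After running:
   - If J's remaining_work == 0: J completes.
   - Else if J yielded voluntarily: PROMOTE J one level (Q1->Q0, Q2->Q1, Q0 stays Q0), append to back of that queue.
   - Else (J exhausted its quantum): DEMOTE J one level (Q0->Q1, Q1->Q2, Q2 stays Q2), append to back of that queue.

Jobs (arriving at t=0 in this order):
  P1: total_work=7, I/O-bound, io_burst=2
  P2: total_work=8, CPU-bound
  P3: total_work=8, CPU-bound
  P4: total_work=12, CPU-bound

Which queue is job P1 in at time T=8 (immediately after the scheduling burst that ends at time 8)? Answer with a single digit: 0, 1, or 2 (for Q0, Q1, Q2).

t=0-2: P1@Q0 runs 2, rem=5, I/O yield, promote→Q0. Q0=[P2,P3,P4,P1] Q1=[] Q2=[]
t=2-4: P2@Q0 runs 2, rem=6, quantum used, demote→Q1. Q0=[P3,P4,P1] Q1=[P2] Q2=[]
t=4-6: P3@Q0 runs 2, rem=6, quantum used, demote→Q1. Q0=[P4,P1] Q1=[P2,P3] Q2=[]
t=6-8: P4@Q0 runs 2, rem=10, quantum used, demote→Q1. Q0=[P1] Q1=[P2,P3,P4] Q2=[]
t=8-10: P1@Q0 runs 2, rem=3, I/O yield, promote→Q0. Q0=[P1] Q1=[P2,P3,P4] Q2=[]
t=10-12: P1@Q0 runs 2, rem=1, I/O yield, promote→Q0. Q0=[P1] Q1=[P2,P3,P4] Q2=[]
t=12-13: P1@Q0 runs 1, rem=0, completes. Q0=[] Q1=[P2,P3,P4] Q2=[]
t=13-17: P2@Q1 runs 4, rem=2, quantum used, demote→Q2. Q0=[] Q1=[P3,P4] Q2=[P2]
t=17-21: P3@Q1 runs 4, rem=2, quantum used, demote→Q2. Q0=[] Q1=[P4] Q2=[P2,P3]
t=21-25: P4@Q1 runs 4, rem=6, quantum used, demote→Q2. Q0=[] Q1=[] Q2=[P2,P3,P4]
t=25-27: P2@Q2 runs 2, rem=0, completes. Q0=[] Q1=[] Q2=[P3,P4]
t=27-29: P3@Q2 runs 2, rem=0, completes. Q0=[] Q1=[] Q2=[P4]
t=29-35: P4@Q2 runs 6, rem=0, completes. Q0=[] Q1=[] Q2=[]

Answer: 0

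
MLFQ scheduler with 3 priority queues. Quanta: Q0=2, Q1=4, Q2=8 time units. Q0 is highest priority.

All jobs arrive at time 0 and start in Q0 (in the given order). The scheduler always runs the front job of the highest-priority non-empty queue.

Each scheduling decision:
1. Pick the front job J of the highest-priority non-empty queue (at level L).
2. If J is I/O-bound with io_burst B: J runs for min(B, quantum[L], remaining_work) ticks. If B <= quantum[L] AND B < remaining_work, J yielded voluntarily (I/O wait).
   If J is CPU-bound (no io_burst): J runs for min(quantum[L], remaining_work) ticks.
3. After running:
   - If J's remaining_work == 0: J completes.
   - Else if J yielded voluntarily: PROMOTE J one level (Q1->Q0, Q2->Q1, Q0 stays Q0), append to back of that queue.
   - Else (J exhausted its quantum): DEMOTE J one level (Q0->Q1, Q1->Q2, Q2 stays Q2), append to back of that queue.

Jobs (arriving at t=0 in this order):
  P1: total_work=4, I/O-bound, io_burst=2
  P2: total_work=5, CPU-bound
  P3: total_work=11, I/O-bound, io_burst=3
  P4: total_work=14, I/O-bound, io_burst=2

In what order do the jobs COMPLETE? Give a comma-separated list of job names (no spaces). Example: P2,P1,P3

Answer: P1,P4,P2,P3

Derivation:
t=0-2: P1@Q0 runs 2, rem=2, I/O yield, promote→Q0. Q0=[P2,P3,P4,P1] Q1=[] Q2=[]
t=2-4: P2@Q0 runs 2, rem=3, quantum used, demote→Q1. Q0=[P3,P4,P1] Q1=[P2] Q2=[]
t=4-6: P3@Q0 runs 2, rem=9, quantum used, demote→Q1. Q0=[P4,P1] Q1=[P2,P3] Q2=[]
t=6-8: P4@Q0 runs 2, rem=12, I/O yield, promote→Q0. Q0=[P1,P4] Q1=[P2,P3] Q2=[]
t=8-10: P1@Q0 runs 2, rem=0, completes. Q0=[P4] Q1=[P2,P3] Q2=[]
t=10-12: P4@Q0 runs 2, rem=10, I/O yield, promote→Q0. Q0=[P4] Q1=[P2,P3] Q2=[]
t=12-14: P4@Q0 runs 2, rem=8, I/O yield, promote→Q0. Q0=[P4] Q1=[P2,P3] Q2=[]
t=14-16: P4@Q0 runs 2, rem=6, I/O yield, promote→Q0. Q0=[P4] Q1=[P2,P3] Q2=[]
t=16-18: P4@Q0 runs 2, rem=4, I/O yield, promote→Q0. Q0=[P4] Q1=[P2,P3] Q2=[]
t=18-20: P4@Q0 runs 2, rem=2, I/O yield, promote→Q0. Q0=[P4] Q1=[P2,P3] Q2=[]
t=20-22: P4@Q0 runs 2, rem=0, completes. Q0=[] Q1=[P2,P3] Q2=[]
t=22-25: P2@Q1 runs 3, rem=0, completes. Q0=[] Q1=[P3] Q2=[]
t=25-28: P3@Q1 runs 3, rem=6, I/O yield, promote→Q0. Q0=[P3] Q1=[] Q2=[]
t=28-30: P3@Q0 runs 2, rem=4, quantum used, demote→Q1. Q0=[] Q1=[P3] Q2=[]
t=30-33: P3@Q1 runs 3, rem=1, I/O yield, promote→Q0. Q0=[P3] Q1=[] Q2=[]
t=33-34: P3@Q0 runs 1, rem=0, completes. Q0=[] Q1=[] Q2=[]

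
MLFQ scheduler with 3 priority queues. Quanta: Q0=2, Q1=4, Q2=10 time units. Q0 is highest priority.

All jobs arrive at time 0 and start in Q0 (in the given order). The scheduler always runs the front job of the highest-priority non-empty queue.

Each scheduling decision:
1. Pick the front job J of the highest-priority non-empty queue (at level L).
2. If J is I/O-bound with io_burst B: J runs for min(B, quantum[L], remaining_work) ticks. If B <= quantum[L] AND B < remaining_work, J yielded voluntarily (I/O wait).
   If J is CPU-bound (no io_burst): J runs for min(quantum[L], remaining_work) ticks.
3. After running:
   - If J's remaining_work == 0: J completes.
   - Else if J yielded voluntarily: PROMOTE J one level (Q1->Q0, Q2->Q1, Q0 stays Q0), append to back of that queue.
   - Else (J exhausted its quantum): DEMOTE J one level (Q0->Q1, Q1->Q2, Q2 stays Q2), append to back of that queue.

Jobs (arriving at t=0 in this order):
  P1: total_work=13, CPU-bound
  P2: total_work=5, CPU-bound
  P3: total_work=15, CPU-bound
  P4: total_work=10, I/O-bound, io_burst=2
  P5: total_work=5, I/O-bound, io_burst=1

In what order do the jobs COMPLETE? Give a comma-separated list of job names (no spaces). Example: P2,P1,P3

t=0-2: P1@Q0 runs 2, rem=11, quantum used, demote→Q1. Q0=[P2,P3,P4,P5] Q1=[P1] Q2=[]
t=2-4: P2@Q0 runs 2, rem=3, quantum used, demote→Q1. Q0=[P3,P4,P5] Q1=[P1,P2] Q2=[]
t=4-6: P3@Q0 runs 2, rem=13, quantum used, demote→Q1. Q0=[P4,P5] Q1=[P1,P2,P3] Q2=[]
t=6-8: P4@Q0 runs 2, rem=8, I/O yield, promote→Q0. Q0=[P5,P4] Q1=[P1,P2,P3] Q2=[]
t=8-9: P5@Q0 runs 1, rem=4, I/O yield, promote→Q0. Q0=[P4,P5] Q1=[P1,P2,P3] Q2=[]
t=9-11: P4@Q0 runs 2, rem=6, I/O yield, promote→Q0. Q0=[P5,P4] Q1=[P1,P2,P3] Q2=[]
t=11-12: P5@Q0 runs 1, rem=3, I/O yield, promote→Q0. Q0=[P4,P5] Q1=[P1,P2,P3] Q2=[]
t=12-14: P4@Q0 runs 2, rem=4, I/O yield, promote→Q0. Q0=[P5,P4] Q1=[P1,P2,P3] Q2=[]
t=14-15: P5@Q0 runs 1, rem=2, I/O yield, promote→Q0. Q0=[P4,P5] Q1=[P1,P2,P3] Q2=[]
t=15-17: P4@Q0 runs 2, rem=2, I/O yield, promote→Q0. Q0=[P5,P4] Q1=[P1,P2,P3] Q2=[]
t=17-18: P5@Q0 runs 1, rem=1, I/O yield, promote→Q0. Q0=[P4,P5] Q1=[P1,P2,P3] Q2=[]
t=18-20: P4@Q0 runs 2, rem=0, completes. Q0=[P5] Q1=[P1,P2,P3] Q2=[]
t=20-21: P5@Q0 runs 1, rem=0, completes. Q0=[] Q1=[P1,P2,P3] Q2=[]
t=21-25: P1@Q1 runs 4, rem=7, quantum used, demote→Q2. Q0=[] Q1=[P2,P3] Q2=[P1]
t=25-28: P2@Q1 runs 3, rem=0, completes. Q0=[] Q1=[P3] Q2=[P1]
t=28-32: P3@Q1 runs 4, rem=9, quantum used, demote→Q2. Q0=[] Q1=[] Q2=[P1,P3]
t=32-39: P1@Q2 runs 7, rem=0, completes. Q0=[] Q1=[] Q2=[P3]
t=39-48: P3@Q2 runs 9, rem=0, completes. Q0=[] Q1=[] Q2=[]

Answer: P4,P5,P2,P1,P3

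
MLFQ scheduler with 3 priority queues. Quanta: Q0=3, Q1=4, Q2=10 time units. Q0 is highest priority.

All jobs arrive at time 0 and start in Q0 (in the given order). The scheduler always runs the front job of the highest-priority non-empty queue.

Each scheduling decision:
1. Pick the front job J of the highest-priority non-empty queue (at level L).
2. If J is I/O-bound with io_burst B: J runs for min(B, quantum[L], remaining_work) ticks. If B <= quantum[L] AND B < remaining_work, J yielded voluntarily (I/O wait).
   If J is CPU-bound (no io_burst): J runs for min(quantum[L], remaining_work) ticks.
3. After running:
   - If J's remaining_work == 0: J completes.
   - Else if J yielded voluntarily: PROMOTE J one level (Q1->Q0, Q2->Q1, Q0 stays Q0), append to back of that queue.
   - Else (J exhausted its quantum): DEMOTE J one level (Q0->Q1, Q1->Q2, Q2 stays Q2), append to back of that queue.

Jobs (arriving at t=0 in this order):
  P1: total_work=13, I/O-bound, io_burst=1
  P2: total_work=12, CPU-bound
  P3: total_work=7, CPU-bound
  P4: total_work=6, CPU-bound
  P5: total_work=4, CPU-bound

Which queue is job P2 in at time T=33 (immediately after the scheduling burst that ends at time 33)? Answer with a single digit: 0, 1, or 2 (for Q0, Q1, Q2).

t=0-1: P1@Q0 runs 1, rem=12, I/O yield, promote→Q0. Q0=[P2,P3,P4,P5,P1] Q1=[] Q2=[]
t=1-4: P2@Q0 runs 3, rem=9, quantum used, demote→Q1. Q0=[P3,P4,P5,P1] Q1=[P2] Q2=[]
t=4-7: P3@Q0 runs 3, rem=4, quantum used, demote→Q1. Q0=[P4,P5,P1] Q1=[P2,P3] Q2=[]
t=7-10: P4@Q0 runs 3, rem=3, quantum used, demote→Q1. Q0=[P5,P1] Q1=[P2,P3,P4] Q2=[]
t=10-13: P5@Q0 runs 3, rem=1, quantum used, demote→Q1. Q0=[P1] Q1=[P2,P3,P4,P5] Q2=[]
t=13-14: P1@Q0 runs 1, rem=11, I/O yield, promote→Q0. Q0=[P1] Q1=[P2,P3,P4,P5] Q2=[]
t=14-15: P1@Q0 runs 1, rem=10, I/O yield, promote→Q0. Q0=[P1] Q1=[P2,P3,P4,P5] Q2=[]
t=15-16: P1@Q0 runs 1, rem=9, I/O yield, promote→Q0. Q0=[P1] Q1=[P2,P3,P4,P5] Q2=[]
t=16-17: P1@Q0 runs 1, rem=8, I/O yield, promote→Q0. Q0=[P1] Q1=[P2,P3,P4,P5] Q2=[]
t=17-18: P1@Q0 runs 1, rem=7, I/O yield, promote→Q0. Q0=[P1] Q1=[P2,P3,P4,P5] Q2=[]
t=18-19: P1@Q0 runs 1, rem=6, I/O yield, promote→Q0. Q0=[P1] Q1=[P2,P3,P4,P5] Q2=[]
t=19-20: P1@Q0 runs 1, rem=5, I/O yield, promote→Q0. Q0=[P1] Q1=[P2,P3,P4,P5] Q2=[]
t=20-21: P1@Q0 runs 1, rem=4, I/O yield, promote→Q0. Q0=[P1] Q1=[P2,P3,P4,P5] Q2=[]
t=21-22: P1@Q0 runs 1, rem=3, I/O yield, promote→Q0. Q0=[P1] Q1=[P2,P3,P4,P5] Q2=[]
t=22-23: P1@Q0 runs 1, rem=2, I/O yield, promote→Q0. Q0=[P1] Q1=[P2,P3,P4,P5] Q2=[]
t=23-24: P1@Q0 runs 1, rem=1, I/O yield, promote→Q0. Q0=[P1] Q1=[P2,P3,P4,P5] Q2=[]
t=24-25: P1@Q0 runs 1, rem=0, completes. Q0=[] Q1=[P2,P3,P4,P5] Q2=[]
t=25-29: P2@Q1 runs 4, rem=5, quantum used, demote→Q2. Q0=[] Q1=[P3,P4,P5] Q2=[P2]
t=29-33: P3@Q1 runs 4, rem=0, completes. Q0=[] Q1=[P4,P5] Q2=[P2]
t=33-36: P4@Q1 runs 3, rem=0, completes. Q0=[] Q1=[P5] Q2=[P2]
t=36-37: P5@Q1 runs 1, rem=0, completes. Q0=[] Q1=[] Q2=[P2]
t=37-42: P2@Q2 runs 5, rem=0, completes. Q0=[] Q1=[] Q2=[]

Answer: 2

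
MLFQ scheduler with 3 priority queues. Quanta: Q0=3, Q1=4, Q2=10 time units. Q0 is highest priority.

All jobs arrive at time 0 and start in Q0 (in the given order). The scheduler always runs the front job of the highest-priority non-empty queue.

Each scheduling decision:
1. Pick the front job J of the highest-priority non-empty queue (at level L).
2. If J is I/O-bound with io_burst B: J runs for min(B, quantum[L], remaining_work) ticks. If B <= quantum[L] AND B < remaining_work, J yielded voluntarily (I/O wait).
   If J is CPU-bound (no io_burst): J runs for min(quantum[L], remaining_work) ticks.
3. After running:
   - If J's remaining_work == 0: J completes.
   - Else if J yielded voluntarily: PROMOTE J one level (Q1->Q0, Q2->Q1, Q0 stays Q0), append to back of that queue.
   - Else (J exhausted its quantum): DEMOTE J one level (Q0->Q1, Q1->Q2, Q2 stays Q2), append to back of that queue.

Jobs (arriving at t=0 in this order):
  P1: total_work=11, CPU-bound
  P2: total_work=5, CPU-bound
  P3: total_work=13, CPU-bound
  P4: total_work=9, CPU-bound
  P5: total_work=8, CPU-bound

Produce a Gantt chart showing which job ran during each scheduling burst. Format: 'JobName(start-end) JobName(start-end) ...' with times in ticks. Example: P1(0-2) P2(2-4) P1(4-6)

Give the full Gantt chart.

Answer: P1(0-3) P2(3-6) P3(6-9) P4(9-12) P5(12-15) P1(15-19) P2(19-21) P3(21-25) P4(25-29) P5(29-33) P1(33-37) P3(37-43) P4(43-45) P5(45-46)

Derivation:
t=0-3: P1@Q0 runs 3, rem=8, quantum used, demote→Q1. Q0=[P2,P3,P4,P5] Q1=[P1] Q2=[]
t=3-6: P2@Q0 runs 3, rem=2, quantum used, demote→Q1. Q0=[P3,P4,P5] Q1=[P1,P2] Q2=[]
t=6-9: P3@Q0 runs 3, rem=10, quantum used, demote→Q1. Q0=[P4,P5] Q1=[P1,P2,P3] Q2=[]
t=9-12: P4@Q0 runs 3, rem=6, quantum used, demote→Q1. Q0=[P5] Q1=[P1,P2,P3,P4] Q2=[]
t=12-15: P5@Q0 runs 3, rem=5, quantum used, demote→Q1. Q0=[] Q1=[P1,P2,P3,P4,P5] Q2=[]
t=15-19: P1@Q1 runs 4, rem=4, quantum used, demote→Q2. Q0=[] Q1=[P2,P3,P4,P5] Q2=[P1]
t=19-21: P2@Q1 runs 2, rem=0, completes. Q0=[] Q1=[P3,P4,P5] Q2=[P1]
t=21-25: P3@Q1 runs 4, rem=6, quantum used, demote→Q2. Q0=[] Q1=[P4,P5] Q2=[P1,P3]
t=25-29: P4@Q1 runs 4, rem=2, quantum used, demote→Q2. Q0=[] Q1=[P5] Q2=[P1,P3,P4]
t=29-33: P5@Q1 runs 4, rem=1, quantum used, demote→Q2. Q0=[] Q1=[] Q2=[P1,P3,P4,P5]
t=33-37: P1@Q2 runs 4, rem=0, completes. Q0=[] Q1=[] Q2=[P3,P4,P5]
t=37-43: P3@Q2 runs 6, rem=0, completes. Q0=[] Q1=[] Q2=[P4,P5]
t=43-45: P4@Q2 runs 2, rem=0, completes. Q0=[] Q1=[] Q2=[P5]
t=45-46: P5@Q2 runs 1, rem=0, completes. Q0=[] Q1=[] Q2=[]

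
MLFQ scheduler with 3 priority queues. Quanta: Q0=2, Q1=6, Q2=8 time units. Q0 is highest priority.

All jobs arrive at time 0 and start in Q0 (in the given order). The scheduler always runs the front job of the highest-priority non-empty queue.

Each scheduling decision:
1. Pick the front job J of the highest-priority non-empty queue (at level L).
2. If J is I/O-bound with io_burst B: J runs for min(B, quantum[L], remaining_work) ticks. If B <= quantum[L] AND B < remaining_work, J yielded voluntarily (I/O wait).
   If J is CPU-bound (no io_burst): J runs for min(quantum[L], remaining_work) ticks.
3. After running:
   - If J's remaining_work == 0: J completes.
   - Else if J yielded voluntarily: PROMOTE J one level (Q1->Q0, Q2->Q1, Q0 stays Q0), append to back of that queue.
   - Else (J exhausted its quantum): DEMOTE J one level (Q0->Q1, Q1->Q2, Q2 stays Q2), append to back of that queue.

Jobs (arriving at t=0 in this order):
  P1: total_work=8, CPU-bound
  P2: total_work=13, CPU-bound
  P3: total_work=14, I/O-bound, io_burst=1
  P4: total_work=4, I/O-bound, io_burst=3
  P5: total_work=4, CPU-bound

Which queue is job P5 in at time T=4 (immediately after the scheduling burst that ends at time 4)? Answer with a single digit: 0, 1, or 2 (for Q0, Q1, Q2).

t=0-2: P1@Q0 runs 2, rem=6, quantum used, demote→Q1. Q0=[P2,P3,P4,P5] Q1=[P1] Q2=[]
t=2-4: P2@Q0 runs 2, rem=11, quantum used, demote→Q1. Q0=[P3,P4,P5] Q1=[P1,P2] Q2=[]
t=4-5: P3@Q0 runs 1, rem=13, I/O yield, promote→Q0. Q0=[P4,P5,P3] Q1=[P1,P2] Q2=[]
t=5-7: P4@Q0 runs 2, rem=2, quantum used, demote→Q1. Q0=[P5,P3] Q1=[P1,P2,P4] Q2=[]
t=7-9: P5@Q0 runs 2, rem=2, quantum used, demote→Q1. Q0=[P3] Q1=[P1,P2,P4,P5] Q2=[]
t=9-10: P3@Q0 runs 1, rem=12, I/O yield, promote→Q0. Q0=[P3] Q1=[P1,P2,P4,P5] Q2=[]
t=10-11: P3@Q0 runs 1, rem=11, I/O yield, promote→Q0. Q0=[P3] Q1=[P1,P2,P4,P5] Q2=[]
t=11-12: P3@Q0 runs 1, rem=10, I/O yield, promote→Q0. Q0=[P3] Q1=[P1,P2,P4,P5] Q2=[]
t=12-13: P3@Q0 runs 1, rem=9, I/O yield, promote→Q0. Q0=[P3] Q1=[P1,P2,P4,P5] Q2=[]
t=13-14: P3@Q0 runs 1, rem=8, I/O yield, promote→Q0. Q0=[P3] Q1=[P1,P2,P4,P5] Q2=[]
t=14-15: P3@Q0 runs 1, rem=7, I/O yield, promote→Q0. Q0=[P3] Q1=[P1,P2,P4,P5] Q2=[]
t=15-16: P3@Q0 runs 1, rem=6, I/O yield, promote→Q0. Q0=[P3] Q1=[P1,P2,P4,P5] Q2=[]
t=16-17: P3@Q0 runs 1, rem=5, I/O yield, promote→Q0. Q0=[P3] Q1=[P1,P2,P4,P5] Q2=[]
t=17-18: P3@Q0 runs 1, rem=4, I/O yield, promote→Q0. Q0=[P3] Q1=[P1,P2,P4,P5] Q2=[]
t=18-19: P3@Q0 runs 1, rem=3, I/O yield, promote→Q0. Q0=[P3] Q1=[P1,P2,P4,P5] Q2=[]
t=19-20: P3@Q0 runs 1, rem=2, I/O yield, promote→Q0. Q0=[P3] Q1=[P1,P2,P4,P5] Q2=[]
t=20-21: P3@Q0 runs 1, rem=1, I/O yield, promote→Q0. Q0=[P3] Q1=[P1,P2,P4,P5] Q2=[]
t=21-22: P3@Q0 runs 1, rem=0, completes. Q0=[] Q1=[P1,P2,P4,P5] Q2=[]
t=22-28: P1@Q1 runs 6, rem=0, completes. Q0=[] Q1=[P2,P4,P5] Q2=[]
t=28-34: P2@Q1 runs 6, rem=5, quantum used, demote→Q2. Q0=[] Q1=[P4,P5] Q2=[P2]
t=34-36: P4@Q1 runs 2, rem=0, completes. Q0=[] Q1=[P5] Q2=[P2]
t=36-38: P5@Q1 runs 2, rem=0, completes. Q0=[] Q1=[] Q2=[P2]
t=38-43: P2@Q2 runs 5, rem=0, completes. Q0=[] Q1=[] Q2=[]

Answer: 0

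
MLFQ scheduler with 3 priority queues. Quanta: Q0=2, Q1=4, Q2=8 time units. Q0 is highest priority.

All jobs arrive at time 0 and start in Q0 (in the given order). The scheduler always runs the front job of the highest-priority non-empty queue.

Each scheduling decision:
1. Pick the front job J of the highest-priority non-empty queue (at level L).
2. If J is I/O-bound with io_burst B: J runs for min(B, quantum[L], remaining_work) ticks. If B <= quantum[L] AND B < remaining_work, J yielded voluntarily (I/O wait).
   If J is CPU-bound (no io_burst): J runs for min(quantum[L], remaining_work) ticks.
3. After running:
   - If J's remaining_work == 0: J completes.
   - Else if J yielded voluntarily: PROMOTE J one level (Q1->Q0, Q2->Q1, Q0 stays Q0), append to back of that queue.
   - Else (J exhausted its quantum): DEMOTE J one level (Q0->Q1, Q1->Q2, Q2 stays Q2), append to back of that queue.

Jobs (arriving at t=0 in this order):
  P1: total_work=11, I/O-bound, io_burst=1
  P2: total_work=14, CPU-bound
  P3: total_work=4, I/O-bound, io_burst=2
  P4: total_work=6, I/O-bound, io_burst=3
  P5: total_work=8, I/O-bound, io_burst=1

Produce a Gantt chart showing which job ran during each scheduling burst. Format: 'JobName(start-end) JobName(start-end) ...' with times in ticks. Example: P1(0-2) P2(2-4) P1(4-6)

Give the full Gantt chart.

Answer: P1(0-1) P2(1-3) P3(3-5) P4(5-7) P5(7-8) P1(8-9) P3(9-11) P5(11-12) P1(12-13) P5(13-14) P1(14-15) P5(15-16) P1(16-17) P5(17-18) P1(18-19) P5(19-20) P1(20-21) P5(21-22) P1(22-23) P5(23-24) P1(24-25) P1(25-26) P1(26-27) P2(27-31) P4(31-34) P4(34-35) P2(35-43)

Derivation:
t=0-1: P1@Q0 runs 1, rem=10, I/O yield, promote→Q0. Q0=[P2,P3,P4,P5,P1] Q1=[] Q2=[]
t=1-3: P2@Q0 runs 2, rem=12, quantum used, demote→Q1. Q0=[P3,P4,P5,P1] Q1=[P2] Q2=[]
t=3-5: P3@Q0 runs 2, rem=2, I/O yield, promote→Q0. Q0=[P4,P5,P1,P3] Q1=[P2] Q2=[]
t=5-7: P4@Q0 runs 2, rem=4, quantum used, demote→Q1. Q0=[P5,P1,P3] Q1=[P2,P4] Q2=[]
t=7-8: P5@Q0 runs 1, rem=7, I/O yield, promote→Q0. Q0=[P1,P3,P5] Q1=[P2,P4] Q2=[]
t=8-9: P1@Q0 runs 1, rem=9, I/O yield, promote→Q0. Q0=[P3,P5,P1] Q1=[P2,P4] Q2=[]
t=9-11: P3@Q0 runs 2, rem=0, completes. Q0=[P5,P1] Q1=[P2,P4] Q2=[]
t=11-12: P5@Q0 runs 1, rem=6, I/O yield, promote→Q0. Q0=[P1,P5] Q1=[P2,P4] Q2=[]
t=12-13: P1@Q0 runs 1, rem=8, I/O yield, promote→Q0. Q0=[P5,P1] Q1=[P2,P4] Q2=[]
t=13-14: P5@Q0 runs 1, rem=5, I/O yield, promote→Q0. Q0=[P1,P5] Q1=[P2,P4] Q2=[]
t=14-15: P1@Q0 runs 1, rem=7, I/O yield, promote→Q0. Q0=[P5,P1] Q1=[P2,P4] Q2=[]
t=15-16: P5@Q0 runs 1, rem=4, I/O yield, promote→Q0. Q0=[P1,P5] Q1=[P2,P4] Q2=[]
t=16-17: P1@Q0 runs 1, rem=6, I/O yield, promote→Q0. Q0=[P5,P1] Q1=[P2,P4] Q2=[]
t=17-18: P5@Q0 runs 1, rem=3, I/O yield, promote→Q0. Q0=[P1,P5] Q1=[P2,P4] Q2=[]
t=18-19: P1@Q0 runs 1, rem=5, I/O yield, promote→Q0. Q0=[P5,P1] Q1=[P2,P4] Q2=[]
t=19-20: P5@Q0 runs 1, rem=2, I/O yield, promote→Q0. Q0=[P1,P5] Q1=[P2,P4] Q2=[]
t=20-21: P1@Q0 runs 1, rem=4, I/O yield, promote→Q0. Q0=[P5,P1] Q1=[P2,P4] Q2=[]
t=21-22: P5@Q0 runs 1, rem=1, I/O yield, promote→Q0. Q0=[P1,P5] Q1=[P2,P4] Q2=[]
t=22-23: P1@Q0 runs 1, rem=3, I/O yield, promote→Q0. Q0=[P5,P1] Q1=[P2,P4] Q2=[]
t=23-24: P5@Q0 runs 1, rem=0, completes. Q0=[P1] Q1=[P2,P4] Q2=[]
t=24-25: P1@Q0 runs 1, rem=2, I/O yield, promote→Q0. Q0=[P1] Q1=[P2,P4] Q2=[]
t=25-26: P1@Q0 runs 1, rem=1, I/O yield, promote→Q0. Q0=[P1] Q1=[P2,P4] Q2=[]
t=26-27: P1@Q0 runs 1, rem=0, completes. Q0=[] Q1=[P2,P4] Q2=[]
t=27-31: P2@Q1 runs 4, rem=8, quantum used, demote→Q2. Q0=[] Q1=[P4] Q2=[P2]
t=31-34: P4@Q1 runs 3, rem=1, I/O yield, promote→Q0. Q0=[P4] Q1=[] Q2=[P2]
t=34-35: P4@Q0 runs 1, rem=0, completes. Q0=[] Q1=[] Q2=[P2]
t=35-43: P2@Q2 runs 8, rem=0, completes. Q0=[] Q1=[] Q2=[]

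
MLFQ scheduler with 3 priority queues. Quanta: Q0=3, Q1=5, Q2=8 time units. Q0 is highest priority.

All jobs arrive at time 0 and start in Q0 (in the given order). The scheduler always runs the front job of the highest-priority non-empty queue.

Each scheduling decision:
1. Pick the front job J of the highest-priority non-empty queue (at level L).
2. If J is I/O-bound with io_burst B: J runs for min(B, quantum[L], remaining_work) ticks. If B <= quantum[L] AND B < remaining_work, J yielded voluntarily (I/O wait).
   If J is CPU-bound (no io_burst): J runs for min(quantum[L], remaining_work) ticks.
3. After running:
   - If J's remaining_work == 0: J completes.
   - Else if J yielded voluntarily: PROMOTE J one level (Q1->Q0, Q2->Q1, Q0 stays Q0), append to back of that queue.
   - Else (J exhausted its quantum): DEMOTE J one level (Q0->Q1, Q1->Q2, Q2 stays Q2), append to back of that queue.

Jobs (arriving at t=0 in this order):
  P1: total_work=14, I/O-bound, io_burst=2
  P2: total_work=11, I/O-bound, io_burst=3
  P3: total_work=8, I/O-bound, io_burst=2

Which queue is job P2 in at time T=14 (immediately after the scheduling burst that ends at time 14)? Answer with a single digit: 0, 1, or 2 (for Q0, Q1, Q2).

Answer: 0

Derivation:
t=0-2: P1@Q0 runs 2, rem=12, I/O yield, promote→Q0. Q0=[P2,P3,P1] Q1=[] Q2=[]
t=2-5: P2@Q0 runs 3, rem=8, I/O yield, promote→Q0. Q0=[P3,P1,P2] Q1=[] Q2=[]
t=5-7: P3@Q0 runs 2, rem=6, I/O yield, promote→Q0. Q0=[P1,P2,P3] Q1=[] Q2=[]
t=7-9: P1@Q0 runs 2, rem=10, I/O yield, promote→Q0. Q0=[P2,P3,P1] Q1=[] Q2=[]
t=9-12: P2@Q0 runs 3, rem=5, I/O yield, promote→Q0. Q0=[P3,P1,P2] Q1=[] Q2=[]
t=12-14: P3@Q0 runs 2, rem=4, I/O yield, promote→Q0. Q0=[P1,P2,P3] Q1=[] Q2=[]
t=14-16: P1@Q0 runs 2, rem=8, I/O yield, promote→Q0. Q0=[P2,P3,P1] Q1=[] Q2=[]
t=16-19: P2@Q0 runs 3, rem=2, I/O yield, promote→Q0. Q0=[P3,P1,P2] Q1=[] Q2=[]
t=19-21: P3@Q0 runs 2, rem=2, I/O yield, promote→Q0. Q0=[P1,P2,P3] Q1=[] Q2=[]
t=21-23: P1@Q0 runs 2, rem=6, I/O yield, promote→Q0. Q0=[P2,P3,P1] Q1=[] Q2=[]
t=23-25: P2@Q0 runs 2, rem=0, completes. Q0=[P3,P1] Q1=[] Q2=[]
t=25-27: P3@Q0 runs 2, rem=0, completes. Q0=[P1] Q1=[] Q2=[]
t=27-29: P1@Q0 runs 2, rem=4, I/O yield, promote→Q0. Q0=[P1] Q1=[] Q2=[]
t=29-31: P1@Q0 runs 2, rem=2, I/O yield, promote→Q0. Q0=[P1] Q1=[] Q2=[]
t=31-33: P1@Q0 runs 2, rem=0, completes. Q0=[] Q1=[] Q2=[]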